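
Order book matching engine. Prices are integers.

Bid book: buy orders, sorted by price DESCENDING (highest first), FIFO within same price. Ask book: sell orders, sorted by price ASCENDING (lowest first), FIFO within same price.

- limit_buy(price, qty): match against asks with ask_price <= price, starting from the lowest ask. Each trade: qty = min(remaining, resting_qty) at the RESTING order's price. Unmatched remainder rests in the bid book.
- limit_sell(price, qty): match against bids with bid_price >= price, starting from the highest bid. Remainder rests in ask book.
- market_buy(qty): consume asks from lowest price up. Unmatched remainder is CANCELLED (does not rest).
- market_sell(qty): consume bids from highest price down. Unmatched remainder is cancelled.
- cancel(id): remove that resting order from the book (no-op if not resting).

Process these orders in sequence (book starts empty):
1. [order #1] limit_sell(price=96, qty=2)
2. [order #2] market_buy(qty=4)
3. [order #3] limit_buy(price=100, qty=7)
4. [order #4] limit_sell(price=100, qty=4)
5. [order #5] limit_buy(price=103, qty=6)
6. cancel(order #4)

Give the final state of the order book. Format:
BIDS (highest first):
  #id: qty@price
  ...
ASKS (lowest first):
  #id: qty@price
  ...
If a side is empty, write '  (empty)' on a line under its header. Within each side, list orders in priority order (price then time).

After op 1 [order #1] limit_sell(price=96, qty=2): fills=none; bids=[-] asks=[#1:2@96]
After op 2 [order #2] market_buy(qty=4): fills=#2x#1:2@96; bids=[-] asks=[-]
After op 3 [order #3] limit_buy(price=100, qty=7): fills=none; bids=[#3:7@100] asks=[-]
After op 4 [order #4] limit_sell(price=100, qty=4): fills=#3x#4:4@100; bids=[#3:3@100] asks=[-]
After op 5 [order #5] limit_buy(price=103, qty=6): fills=none; bids=[#5:6@103 #3:3@100] asks=[-]
After op 6 cancel(order #4): fills=none; bids=[#5:6@103 #3:3@100] asks=[-]

Answer: BIDS (highest first):
  #5: 6@103
  #3: 3@100
ASKS (lowest first):
  (empty)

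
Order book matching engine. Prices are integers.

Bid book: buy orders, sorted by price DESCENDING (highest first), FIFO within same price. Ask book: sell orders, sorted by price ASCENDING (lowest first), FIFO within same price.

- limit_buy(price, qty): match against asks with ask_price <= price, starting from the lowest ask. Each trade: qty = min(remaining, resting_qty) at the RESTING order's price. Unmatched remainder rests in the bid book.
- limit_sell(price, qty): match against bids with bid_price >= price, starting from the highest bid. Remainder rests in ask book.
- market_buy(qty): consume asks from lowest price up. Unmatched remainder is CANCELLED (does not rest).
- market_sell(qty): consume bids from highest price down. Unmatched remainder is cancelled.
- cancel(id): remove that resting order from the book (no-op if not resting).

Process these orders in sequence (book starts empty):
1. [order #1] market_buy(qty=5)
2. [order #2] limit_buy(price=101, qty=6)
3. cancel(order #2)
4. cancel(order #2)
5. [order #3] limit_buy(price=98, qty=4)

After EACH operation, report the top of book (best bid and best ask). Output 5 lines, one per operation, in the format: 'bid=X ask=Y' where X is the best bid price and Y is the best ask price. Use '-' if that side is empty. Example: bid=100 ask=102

Answer: bid=- ask=-
bid=101 ask=-
bid=- ask=-
bid=- ask=-
bid=98 ask=-

Derivation:
After op 1 [order #1] market_buy(qty=5): fills=none; bids=[-] asks=[-]
After op 2 [order #2] limit_buy(price=101, qty=6): fills=none; bids=[#2:6@101] asks=[-]
After op 3 cancel(order #2): fills=none; bids=[-] asks=[-]
After op 4 cancel(order #2): fills=none; bids=[-] asks=[-]
After op 5 [order #3] limit_buy(price=98, qty=4): fills=none; bids=[#3:4@98] asks=[-]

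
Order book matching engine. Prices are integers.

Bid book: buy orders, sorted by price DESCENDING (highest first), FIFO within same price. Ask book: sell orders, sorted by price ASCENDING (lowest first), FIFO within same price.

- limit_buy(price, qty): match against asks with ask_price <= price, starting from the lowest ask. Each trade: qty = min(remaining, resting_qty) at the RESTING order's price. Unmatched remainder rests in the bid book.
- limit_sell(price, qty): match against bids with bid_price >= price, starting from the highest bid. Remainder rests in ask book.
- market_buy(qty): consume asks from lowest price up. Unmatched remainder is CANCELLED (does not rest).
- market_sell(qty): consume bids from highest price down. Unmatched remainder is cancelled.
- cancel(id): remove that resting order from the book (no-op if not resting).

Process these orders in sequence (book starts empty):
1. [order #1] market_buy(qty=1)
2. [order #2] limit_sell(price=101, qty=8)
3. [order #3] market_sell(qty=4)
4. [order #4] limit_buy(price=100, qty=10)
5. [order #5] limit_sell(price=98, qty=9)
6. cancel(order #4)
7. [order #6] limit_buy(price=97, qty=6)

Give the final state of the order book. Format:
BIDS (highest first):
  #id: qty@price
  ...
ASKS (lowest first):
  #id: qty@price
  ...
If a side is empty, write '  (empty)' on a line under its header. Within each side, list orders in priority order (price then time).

After op 1 [order #1] market_buy(qty=1): fills=none; bids=[-] asks=[-]
After op 2 [order #2] limit_sell(price=101, qty=8): fills=none; bids=[-] asks=[#2:8@101]
After op 3 [order #3] market_sell(qty=4): fills=none; bids=[-] asks=[#2:8@101]
After op 4 [order #4] limit_buy(price=100, qty=10): fills=none; bids=[#4:10@100] asks=[#2:8@101]
After op 5 [order #5] limit_sell(price=98, qty=9): fills=#4x#5:9@100; bids=[#4:1@100] asks=[#2:8@101]
After op 6 cancel(order #4): fills=none; bids=[-] asks=[#2:8@101]
After op 7 [order #6] limit_buy(price=97, qty=6): fills=none; bids=[#6:6@97] asks=[#2:8@101]

Answer: BIDS (highest first):
  #6: 6@97
ASKS (lowest first):
  #2: 8@101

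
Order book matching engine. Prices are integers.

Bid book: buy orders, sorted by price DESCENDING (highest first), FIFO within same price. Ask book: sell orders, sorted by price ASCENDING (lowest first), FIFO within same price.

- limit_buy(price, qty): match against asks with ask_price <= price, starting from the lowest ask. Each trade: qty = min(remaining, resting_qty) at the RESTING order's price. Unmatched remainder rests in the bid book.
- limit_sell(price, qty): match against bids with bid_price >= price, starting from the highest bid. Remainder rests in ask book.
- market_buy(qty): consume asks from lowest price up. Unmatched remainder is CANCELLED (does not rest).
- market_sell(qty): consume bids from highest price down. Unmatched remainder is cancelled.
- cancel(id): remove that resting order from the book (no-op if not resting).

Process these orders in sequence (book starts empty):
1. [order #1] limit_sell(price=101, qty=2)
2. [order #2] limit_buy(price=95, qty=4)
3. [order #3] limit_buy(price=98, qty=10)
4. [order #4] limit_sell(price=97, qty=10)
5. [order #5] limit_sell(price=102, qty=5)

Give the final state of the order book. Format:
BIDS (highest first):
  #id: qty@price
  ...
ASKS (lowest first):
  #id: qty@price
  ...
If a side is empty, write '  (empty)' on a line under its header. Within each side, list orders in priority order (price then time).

After op 1 [order #1] limit_sell(price=101, qty=2): fills=none; bids=[-] asks=[#1:2@101]
After op 2 [order #2] limit_buy(price=95, qty=4): fills=none; bids=[#2:4@95] asks=[#1:2@101]
After op 3 [order #3] limit_buy(price=98, qty=10): fills=none; bids=[#3:10@98 #2:4@95] asks=[#1:2@101]
After op 4 [order #4] limit_sell(price=97, qty=10): fills=#3x#4:10@98; bids=[#2:4@95] asks=[#1:2@101]
After op 5 [order #5] limit_sell(price=102, qty=5): fills=none; bids=[#2:4@95] asks=[#1:2@101 #5:5@102]

Answer: BIDS (highest first):
  #2: 4@95
ASKS (lowest first):
  #1: 2@101
  #5: 5@102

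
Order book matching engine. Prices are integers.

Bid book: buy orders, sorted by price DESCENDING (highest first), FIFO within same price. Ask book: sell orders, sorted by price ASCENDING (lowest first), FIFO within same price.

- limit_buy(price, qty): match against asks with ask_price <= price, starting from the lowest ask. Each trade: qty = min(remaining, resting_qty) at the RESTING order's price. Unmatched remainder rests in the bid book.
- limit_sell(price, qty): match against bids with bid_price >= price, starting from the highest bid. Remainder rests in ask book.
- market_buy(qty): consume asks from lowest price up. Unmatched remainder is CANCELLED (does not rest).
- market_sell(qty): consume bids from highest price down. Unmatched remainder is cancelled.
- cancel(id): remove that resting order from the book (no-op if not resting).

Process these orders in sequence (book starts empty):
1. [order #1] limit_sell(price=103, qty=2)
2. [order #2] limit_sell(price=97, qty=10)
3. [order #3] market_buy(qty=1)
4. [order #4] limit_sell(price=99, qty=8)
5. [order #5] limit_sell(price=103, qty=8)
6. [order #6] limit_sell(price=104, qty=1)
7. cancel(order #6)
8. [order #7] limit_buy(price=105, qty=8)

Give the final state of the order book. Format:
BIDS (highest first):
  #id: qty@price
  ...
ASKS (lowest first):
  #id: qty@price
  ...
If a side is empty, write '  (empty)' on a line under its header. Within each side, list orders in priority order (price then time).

After op 1 [order #1] limit_sell(price=103, qty=2): fills=none; bids=[-] asks=[#1:2@103]
After op 2 [order #2] limit_sell(price=97, qty=10): fills=none; bids=[-] asks=[#2:10@97 #1:2@103]
After op 3 [order #3] market_buy(qty=1): fills=#3x#2:1@97; bids=[-] asks=[#2:9@97 #1:2@103]
After op 4 [order #4] limit_sell(price=99, qty=8): fills=none; bids=[-] asks=[#2:9@97 #4:8@99 #1:2@103]
After op 5 [order #5] limit_sell(price=103, qty=8): fills=none; bids=[-] asks=[#2:9@97 #4:8@99 #1:2@103 #5:8@103]
After op 6 [order #6] limit_sell(price=104, qty=1): fills=none; bids=[-] asks=[#2:9@97 #4:8@99 #1:2@103 #5:8@103 #6:1@104]
After op 7 cancel(order #6): fills=none; bids=[-] asks=[#2:9@97 #4:8@99 #1:2@103 #5:8@103]
After op 8 [order #7] limit_buy(price=105, qty=8): fills=#7x#2:8@97; bids=[-] asks=[#2:1@97 #4:8@99 #1:2@103 #5:8@103]

Answer: BIDS (highest first):
  (empty)
ASKS (lowest first):
  #2: 1@97
  #4: 8@99
  #1: 2@103
  #5: 8@103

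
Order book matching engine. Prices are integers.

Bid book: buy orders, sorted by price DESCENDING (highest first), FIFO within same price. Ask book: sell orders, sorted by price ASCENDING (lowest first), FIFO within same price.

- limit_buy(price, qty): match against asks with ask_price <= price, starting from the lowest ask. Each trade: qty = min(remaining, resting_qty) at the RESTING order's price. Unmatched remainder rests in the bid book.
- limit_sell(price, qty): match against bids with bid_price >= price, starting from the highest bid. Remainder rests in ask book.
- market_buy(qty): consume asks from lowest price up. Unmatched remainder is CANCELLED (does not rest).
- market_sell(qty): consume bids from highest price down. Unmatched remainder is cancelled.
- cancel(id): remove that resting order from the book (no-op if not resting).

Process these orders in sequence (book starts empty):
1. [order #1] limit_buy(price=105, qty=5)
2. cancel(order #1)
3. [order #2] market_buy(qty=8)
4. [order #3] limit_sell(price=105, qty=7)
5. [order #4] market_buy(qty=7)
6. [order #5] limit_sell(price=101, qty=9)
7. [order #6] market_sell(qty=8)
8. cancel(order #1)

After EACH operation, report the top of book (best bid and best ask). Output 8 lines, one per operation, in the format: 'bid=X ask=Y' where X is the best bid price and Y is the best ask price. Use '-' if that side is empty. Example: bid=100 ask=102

After op 1 [order #1] limit_buy(price=105, qty=5): fills=none; bids=[#1:5@105] asks=[-]
After op 2 cancel(order #1): fills=none; bids=[-] asks=[-]
After op 3 [order #2] market_buy(qty=8): fills=none; bids=[-] asks=[-]
After op 4 [order #3] limit_sell(price=105, qty=7): fills=none; bids=[-] asks=[#3:7@105]
After op 5 [order #4] market_buy(qty=7): fills=#4x#3:7@105; bids=[-] asks=[-]
After op 6 [order #5] limit_sell(price=101, qty=9): fills=none; bids=[-] asks=[#5:9@101]
After op 7 [order #6] market_sell(qty=8): fills=none; bids=[-] asks=[#5:9@101]
After op 8 cancel(order #1): fills=none; bids=[-] asks=[#5:9@101]

Answer: bid=105 ask=-
bid=- ask=-
bid=- ask=-
bid=- ask=105
bid=- ask=-
bid=- ask=101
bid=- ask=101
bid=- ask=101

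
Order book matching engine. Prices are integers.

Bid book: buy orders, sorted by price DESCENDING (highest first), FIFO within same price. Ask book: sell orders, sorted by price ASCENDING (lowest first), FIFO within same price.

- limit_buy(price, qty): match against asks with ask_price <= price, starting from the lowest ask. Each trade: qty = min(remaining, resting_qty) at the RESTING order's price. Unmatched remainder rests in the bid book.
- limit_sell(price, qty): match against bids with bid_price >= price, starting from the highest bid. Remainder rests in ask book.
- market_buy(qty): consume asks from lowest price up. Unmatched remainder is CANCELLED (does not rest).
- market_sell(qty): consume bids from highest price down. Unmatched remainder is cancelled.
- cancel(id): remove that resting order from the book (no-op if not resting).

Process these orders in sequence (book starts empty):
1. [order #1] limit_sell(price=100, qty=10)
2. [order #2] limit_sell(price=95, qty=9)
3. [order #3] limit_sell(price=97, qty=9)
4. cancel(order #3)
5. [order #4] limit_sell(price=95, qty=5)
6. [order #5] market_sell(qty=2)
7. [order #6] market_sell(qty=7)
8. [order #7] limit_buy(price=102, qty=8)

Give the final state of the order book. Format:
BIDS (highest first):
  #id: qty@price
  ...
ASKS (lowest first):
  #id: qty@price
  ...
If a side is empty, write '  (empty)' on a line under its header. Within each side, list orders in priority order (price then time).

Answer: BIDS (highest first):
  (empty)
ASKS (lowest first):
  #2: 1@95
  #4: 5@95
  #1: 10@100

Derivation:
After op 1 [order #1] limit_sell(price=100, qty=10): fills=none; bids=[-] asks=[#1:10@100]
After op 2 [order #2] limit_sell(price=95, qty=9): fills=none; bids=[-] asks=[#2:9@95 #1:10@100]
After op 3 [order #3] limit_sell(price=97, qty=9): fills=none; bids=[-] asks=[#2:9@95 #3:9@97 #1:10@100]
After op 4 cancel(order #3): fills=none; bids=[-] asks=[#2:9@95 #1:10@100]
After op 5 [order #4] limit_sell(price=95, qty=5): fills=none; bids=[-] asks=[#2:9@95 #4:5@95 #1:10@100]
After op 6 [order #5] market_sell(qty=2): fills=none; bids=[-] asks=[#2:9@95 #4:5@95 #1:10@100]
After op 7 [order #6] market_sell(qty=7): fills=none; bids=[-] asks=[#2:9@95 #4:5@95 #1:10@100]
After op 8 [order #7] limit_buy(price=102, qty=8): fills=#7x#2:8@95; bids=[-] asks=[#2:1@95 #4:5@95 #1:10@100]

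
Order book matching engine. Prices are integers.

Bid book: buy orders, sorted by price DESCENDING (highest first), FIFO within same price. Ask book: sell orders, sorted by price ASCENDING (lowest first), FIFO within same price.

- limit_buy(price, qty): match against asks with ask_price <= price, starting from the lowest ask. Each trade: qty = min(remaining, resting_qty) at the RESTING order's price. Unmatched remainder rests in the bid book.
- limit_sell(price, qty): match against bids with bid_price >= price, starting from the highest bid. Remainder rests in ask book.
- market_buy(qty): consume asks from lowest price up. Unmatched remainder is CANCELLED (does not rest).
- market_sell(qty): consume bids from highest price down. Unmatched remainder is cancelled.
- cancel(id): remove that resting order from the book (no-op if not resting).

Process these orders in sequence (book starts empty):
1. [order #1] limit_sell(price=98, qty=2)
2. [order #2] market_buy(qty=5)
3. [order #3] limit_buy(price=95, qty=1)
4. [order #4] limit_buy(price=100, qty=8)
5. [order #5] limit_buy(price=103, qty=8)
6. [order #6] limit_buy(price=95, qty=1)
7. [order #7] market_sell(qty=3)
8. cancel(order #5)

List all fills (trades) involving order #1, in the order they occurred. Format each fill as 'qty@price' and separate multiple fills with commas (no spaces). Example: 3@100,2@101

After op 1 [order #1] limit_sell(price=98, qty=2): fills=none; bids=[-] asks=[#1:2@98]
After op 2 [order #2] market_buy(qty=5): fills=#2x#1:2@98; bids=[-] asks=[-]
After op 3 [order #3] limit_buy(price=95, qty=1): fills=none; bids=[#3:1@95] asks=[-]
After op 4 [order #4] limit_buy(price=100, qty=8): fills=none; bids=[#4:8@100 #3:1@95] asks=[-]
After op 5 [order #5] limit_buy(price=103, qty=8): fills=none; bids=[#5:8@103 #4:8@100 #3:1@95] asks=[-]
After op 6 [order #6] limit_buy(price=95, qty=1): fills=none; bids=[#5:8@103 #4:8@100 #3:1@95 #6:1@95] asks=[-]
After op 7 [order #7] market_sell(qty=3): fills=#5x#7:3@103; bids=[#5:5@103 #4:8@100 #3:1@95 #6:1@95] asks=[-]
After op 8 cancel(order #5): fills=none; bids=[#4:8@100 #3:1@95 #6:1@95] asks=[-]

Answer: 2@98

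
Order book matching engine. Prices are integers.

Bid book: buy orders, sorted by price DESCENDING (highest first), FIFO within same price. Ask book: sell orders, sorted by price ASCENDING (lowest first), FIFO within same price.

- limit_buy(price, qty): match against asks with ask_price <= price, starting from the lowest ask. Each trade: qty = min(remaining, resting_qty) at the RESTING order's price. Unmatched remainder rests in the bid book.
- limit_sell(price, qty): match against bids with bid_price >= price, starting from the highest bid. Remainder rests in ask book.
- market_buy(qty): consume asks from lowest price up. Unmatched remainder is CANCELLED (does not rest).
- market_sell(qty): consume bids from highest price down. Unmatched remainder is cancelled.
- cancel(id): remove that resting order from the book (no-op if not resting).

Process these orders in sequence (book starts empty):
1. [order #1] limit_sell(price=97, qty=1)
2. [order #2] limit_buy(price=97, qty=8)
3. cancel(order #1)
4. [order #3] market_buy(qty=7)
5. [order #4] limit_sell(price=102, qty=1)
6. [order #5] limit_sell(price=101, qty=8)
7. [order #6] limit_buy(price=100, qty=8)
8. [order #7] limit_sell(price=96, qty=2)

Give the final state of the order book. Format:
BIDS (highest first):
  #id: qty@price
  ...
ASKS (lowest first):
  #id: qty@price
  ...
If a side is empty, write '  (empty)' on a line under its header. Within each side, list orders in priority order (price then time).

Answer: BIDS (highest first):
  #6: 6@100
  #2: 7@97
ASKS (lowest first):
  #5: 8@101
  #4: 1@102

Derivation:
After op 1 [order #1] limit_sell(price=97, qty=1): fills=none; bids=[-] asks=[#1:1@97]
After op 2 [order #2] limit_buy(price=97, qty=8): fills=#2x#1:1@97; bids=[#2:7@97] asks=[-]
After op 3 cancel(order #1): fills=none; bids=[#2:7@97] asks=[-]
After op 4 [order #3] market_buy(qty=7): fills=none; bids=[#2:7@97] asks=[-]
After op 5 [order #4] limit_sell(price=102, qty=1): fills=none; bids=[#2:7@97] asks=[#4:1@102]
After op 6 [order #5] limit_sell(price=101, qty=8): fills=none; bids=[#2:7@97] asks=[#5:8@101 #4:1@102]
After op 7 [order #6] limit_buy(price=100, qty=8): fills=none; bids=[#6:8@100 #2:7@97] asks=[#5:8@101 #4:1@102]
After op 8 [order #7] limit_sell(price=96, qty=2): fills=#6x#7:2@100; bids=[#6:6@100 #2:7@97] asks=[#5:8@101 #4:1@102]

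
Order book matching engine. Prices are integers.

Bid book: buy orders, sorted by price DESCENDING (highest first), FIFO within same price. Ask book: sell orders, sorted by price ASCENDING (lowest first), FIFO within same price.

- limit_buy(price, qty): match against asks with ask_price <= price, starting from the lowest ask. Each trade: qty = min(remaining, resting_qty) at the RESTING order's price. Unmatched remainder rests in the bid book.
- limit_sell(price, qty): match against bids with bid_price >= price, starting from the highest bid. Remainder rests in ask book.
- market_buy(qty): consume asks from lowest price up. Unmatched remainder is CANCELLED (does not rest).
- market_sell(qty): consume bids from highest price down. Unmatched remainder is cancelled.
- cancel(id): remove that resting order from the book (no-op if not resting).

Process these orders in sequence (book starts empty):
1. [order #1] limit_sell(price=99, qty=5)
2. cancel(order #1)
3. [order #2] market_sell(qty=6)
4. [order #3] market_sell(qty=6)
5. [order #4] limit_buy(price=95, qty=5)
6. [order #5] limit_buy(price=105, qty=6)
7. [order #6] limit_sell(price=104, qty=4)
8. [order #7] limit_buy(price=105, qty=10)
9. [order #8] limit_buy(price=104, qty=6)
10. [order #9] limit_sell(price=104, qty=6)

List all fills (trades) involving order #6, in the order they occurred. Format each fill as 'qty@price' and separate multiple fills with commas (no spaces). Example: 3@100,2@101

Answer: 4@105

Derivation:
After op 1 [order #1] limit_sell(price=99, qty=5): fills=none; bids=[-] asks=[#1:5@99]
After op 2 cancel(order #1): fills=none; bids=[-] asks=[-]
After op 3 [order #2] market_sell(qty=6): fills=none; bids=[-] asks=[-]
After op 4 [order #3] market_sell(qty=6): fills=none; bids=[-] asks=[-]
After op 5 [order #4] limit_buy(price=95, qty=5): fills=none; bids=[#4:5@95] asks=[-]
After op 6 [order #5] limit_buy(price=105, qty=6): fills=none; bids=[#5:6@105 #4:5@95] asks=[-]
After op 7 [order #6] limit_sell(price=104, qty=4): fills=#5x#6:4@105; bids=[#5:2@105 #4:5@95] asks=[-]
After op 8 [order #7] limit_buy(price=105, qty=10): fills=none; bids=[#5:2@105 #7:10@105 #4:5@95] asks=[-]
After op 9 [order #8] limit_buy(price=104, qty=6): fills=none; bids=[#5:2@105 #7:10@105 #8:6@104 #4:5@95] asks=[-]
After op 10 [order #9] limit_sell(price=104, qty=6): fills=#5x#9:2@105 #7x#9:4@105; bids=[#7:6@105 #8:6@104 #4:5@95] asks=[-]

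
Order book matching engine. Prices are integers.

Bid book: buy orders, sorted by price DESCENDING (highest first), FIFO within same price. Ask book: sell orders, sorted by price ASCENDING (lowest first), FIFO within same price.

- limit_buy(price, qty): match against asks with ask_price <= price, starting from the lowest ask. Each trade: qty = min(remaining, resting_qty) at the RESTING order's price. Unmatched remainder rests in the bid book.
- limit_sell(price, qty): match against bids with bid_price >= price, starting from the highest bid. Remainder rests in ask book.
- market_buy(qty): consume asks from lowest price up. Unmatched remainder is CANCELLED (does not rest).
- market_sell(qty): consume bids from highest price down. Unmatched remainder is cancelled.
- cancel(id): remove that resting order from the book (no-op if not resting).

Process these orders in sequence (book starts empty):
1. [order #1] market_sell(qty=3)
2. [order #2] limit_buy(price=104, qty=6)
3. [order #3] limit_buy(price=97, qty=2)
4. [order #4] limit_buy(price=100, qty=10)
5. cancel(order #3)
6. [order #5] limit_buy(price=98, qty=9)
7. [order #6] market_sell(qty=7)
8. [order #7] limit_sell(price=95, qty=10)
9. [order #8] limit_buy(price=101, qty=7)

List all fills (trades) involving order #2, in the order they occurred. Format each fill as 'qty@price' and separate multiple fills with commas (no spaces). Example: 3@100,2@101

After op 1 [order #1] market_sell(qty=3): fills=none; bids=[-] asks=[-]
After op 2 [order #2] limit_buy(price=104, qty=6): fills=none; bids=[#2:6@104] asks=[-]
After op 3 [order #3] limit_buy(price=97, qty=2): fills=none; bids=[#2:6@104 #3:2@97] asks=[-]
After op 4 [order #4] limit_buy(price=100, qty=10): fills=none; bids=[#2:6@104 #4:10@100 #3:2@97] asks=[-]
After op 5 cancel(order #3): fills=none; bids=[#2:6@104 #4:10@100] asks=[-]
After op 6 [order #5] limit_buy(price=98, qty=9): fills=none; bids=[#2:6@104 #4:10@100 #5:9@98] asks=[-]
After op 7 [order #6] market_sell(qty=7): fills=#2x#6:6@104 #4x#6:1@100; bids=[#4:9@100 #5:9@98] asks=[-]
After op 8 [order #7] limit_sell(price=95, qty=10): fills=#4x#7:9@100 #5x#7:1@98; bids=[#5:8@98] asks=[-]
After op 9 [order #8] limit_buy(price=101, qty=7): fills=none; bids=[#8:7@101 #5:8@98] asks=[-]

Answer: 6@104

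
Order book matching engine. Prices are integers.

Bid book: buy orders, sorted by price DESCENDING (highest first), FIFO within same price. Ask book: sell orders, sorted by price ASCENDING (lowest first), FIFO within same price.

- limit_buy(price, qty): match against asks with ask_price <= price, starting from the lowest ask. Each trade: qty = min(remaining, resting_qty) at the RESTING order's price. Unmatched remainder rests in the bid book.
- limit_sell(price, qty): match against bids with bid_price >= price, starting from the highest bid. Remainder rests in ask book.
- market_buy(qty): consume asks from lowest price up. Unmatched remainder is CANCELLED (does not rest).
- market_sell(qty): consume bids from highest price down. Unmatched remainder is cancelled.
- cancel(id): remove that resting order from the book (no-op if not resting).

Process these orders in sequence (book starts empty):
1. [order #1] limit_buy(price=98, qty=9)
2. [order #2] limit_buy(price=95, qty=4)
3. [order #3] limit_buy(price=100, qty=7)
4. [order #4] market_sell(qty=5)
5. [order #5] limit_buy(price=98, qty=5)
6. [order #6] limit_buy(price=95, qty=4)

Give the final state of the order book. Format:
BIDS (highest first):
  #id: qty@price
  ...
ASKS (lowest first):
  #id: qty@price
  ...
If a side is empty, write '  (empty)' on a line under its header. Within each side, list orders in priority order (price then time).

Answer: BIDS (highest first):
  #3: 2@100
  #1: 9@98
  #5: 5@98
  #2: 4@95
  #6: 4@95
ASKS (lowest first):
  (empty)

Derivation:
After op 1 [order #1] limit_buy(price=98, qty=9): fills=none; bids=[#1:9@98] asks=[-]
After op 2 [order #2] limit_buy(price=95, qty=4): fills=none; bids=[#1:9@98 #2:4@95] asks=[-]
After op 3 [order #3] limit_buy(price=100, qty=7): fills=none; bids=[#3:7@100 #1:9@98 #2:4@95] asks=[-]
After op 4 [order #4] market_sell(qty=5): fills=#3x#4:5@100; bids=[#3:2@100 #1:9@98 #2:4@95] asks=[-]
After op 5 [order #5] limit_buy(price=98, qty=5): fills=none; bids=[#3:2@100 #1:9@98 #5:5@98 #2:4@95] asks=[-]
After op 6 [order #6] limit_buy(price=95, qty=4): fills=none; bids=[#3:2@100 #1:9@98 #5:5@98 #2:4@95 #6:4@95] asks=[-]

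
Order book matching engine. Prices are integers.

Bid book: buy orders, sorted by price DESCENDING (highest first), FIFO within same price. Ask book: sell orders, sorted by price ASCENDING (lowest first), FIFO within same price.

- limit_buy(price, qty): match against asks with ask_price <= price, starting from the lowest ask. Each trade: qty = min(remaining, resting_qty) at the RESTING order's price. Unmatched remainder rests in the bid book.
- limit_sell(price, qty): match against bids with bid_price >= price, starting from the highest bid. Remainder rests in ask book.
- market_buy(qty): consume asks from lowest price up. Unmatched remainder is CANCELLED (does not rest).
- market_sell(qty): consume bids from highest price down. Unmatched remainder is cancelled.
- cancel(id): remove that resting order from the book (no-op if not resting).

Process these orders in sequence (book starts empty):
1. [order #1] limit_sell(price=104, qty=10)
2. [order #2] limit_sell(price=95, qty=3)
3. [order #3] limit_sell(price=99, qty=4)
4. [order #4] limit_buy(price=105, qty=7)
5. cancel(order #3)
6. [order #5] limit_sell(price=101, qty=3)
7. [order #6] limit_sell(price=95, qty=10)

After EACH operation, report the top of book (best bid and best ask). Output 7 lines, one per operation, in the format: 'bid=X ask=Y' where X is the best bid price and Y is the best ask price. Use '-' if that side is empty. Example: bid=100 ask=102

Answer: bid=- ask=104
bid=- ask=95
bid=- ask=95
bid=- ask=104
bid=- ask=104
bid=- ask=101
bid=- ask=95

Derivation:
After op 1 [order #1] limit_sell(price=104, qty=10): fills=none; bids=[-] asks=[#1:10@104]
After op 2 [order #2] limit_sell(price=95, qty=3): fills=none; bids=[-] asks=[#2:3@95 #1:10@104]
After op 3 [order #3] limit_sell(price=99, qty=4): fills=none; bids=[-] asks=[#2:3@95 #3:4@99 #1:10@104]
After op 4 [order #4] limit_buy(price=105, qty=7): fills=#4x#2:3@95 #4x#3:4@99; bids=[-] asks=[#1:10@104]
After op 5 cancel(order #3): fills=none; bids=[-] asks=[#1:10@104]
After op 6 [order #5] limit_sell(price=101, qty=3): fills=none; bids=[-] asks=[#5:3@101 #1:10@104]
After op 7 [order #6] limit_sell(price=95, qty=10): fills=none; bids=[-] asks=[#6:10@95 #5:3@101 #1:10@104]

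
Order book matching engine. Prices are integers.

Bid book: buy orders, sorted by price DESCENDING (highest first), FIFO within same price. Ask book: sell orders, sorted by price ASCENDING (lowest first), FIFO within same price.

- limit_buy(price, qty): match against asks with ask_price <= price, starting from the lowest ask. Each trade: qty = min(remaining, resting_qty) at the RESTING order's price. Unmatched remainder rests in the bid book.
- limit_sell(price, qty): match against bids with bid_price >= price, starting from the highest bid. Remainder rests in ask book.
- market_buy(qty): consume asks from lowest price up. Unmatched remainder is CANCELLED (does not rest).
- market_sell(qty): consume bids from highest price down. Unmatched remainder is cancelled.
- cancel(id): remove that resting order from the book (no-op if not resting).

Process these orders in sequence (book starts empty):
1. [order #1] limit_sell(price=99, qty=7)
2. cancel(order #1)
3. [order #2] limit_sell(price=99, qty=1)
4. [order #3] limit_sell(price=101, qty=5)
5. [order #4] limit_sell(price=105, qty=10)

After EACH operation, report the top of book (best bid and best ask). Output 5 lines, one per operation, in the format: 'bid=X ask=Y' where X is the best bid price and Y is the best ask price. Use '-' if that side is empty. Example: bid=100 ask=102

After op 1 [order #1] limit_sell(price=99, qty=7): fills=none; bids=[-] asks=[#1:7@99]
After op 2 cancel(order #1): fills=none; bids=[-] asks=[-]
After op 3 [order #2] limit_sell(price=99, qty=1): fills=none; bids=[-] asks=[#2:1@99]
After op 4 [order #3] limit_sell(price=101, qty=5): fills=none; bids=[-] asks=[#2:1@99 #3:5@101]
After op 5 [order #4] limit_sell(price=105, qty=10): fills=none; bids=[-] asks=[#2:1@99 #3:5@101 #4:10@105]

Answer: bid=- ask=99
bid=- ask=-
bid=- ask=99
bid=- ask=99
bid=- ask=99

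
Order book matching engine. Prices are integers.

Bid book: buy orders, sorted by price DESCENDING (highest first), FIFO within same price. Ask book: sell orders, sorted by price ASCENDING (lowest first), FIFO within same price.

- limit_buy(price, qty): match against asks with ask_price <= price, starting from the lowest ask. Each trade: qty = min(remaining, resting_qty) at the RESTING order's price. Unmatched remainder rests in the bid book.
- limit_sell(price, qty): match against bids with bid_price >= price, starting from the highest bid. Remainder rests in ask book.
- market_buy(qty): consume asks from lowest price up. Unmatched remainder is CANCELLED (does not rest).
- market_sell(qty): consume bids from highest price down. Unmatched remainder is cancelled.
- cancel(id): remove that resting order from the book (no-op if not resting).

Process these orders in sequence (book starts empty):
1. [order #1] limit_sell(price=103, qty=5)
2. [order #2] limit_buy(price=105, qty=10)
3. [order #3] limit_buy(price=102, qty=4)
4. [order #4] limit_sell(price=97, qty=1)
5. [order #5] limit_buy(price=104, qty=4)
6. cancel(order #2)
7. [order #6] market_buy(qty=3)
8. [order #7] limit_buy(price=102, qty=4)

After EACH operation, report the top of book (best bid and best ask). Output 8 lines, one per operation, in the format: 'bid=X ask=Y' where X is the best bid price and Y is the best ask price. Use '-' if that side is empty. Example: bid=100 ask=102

Answer: bid=- ask=103
bid=105 ask=-
bid=105 ask=-
bid=105 ask=-
bid=105 ask=-
bid=104 ask=-
bid=104 ask=-
bid=104 ask=-

Derivation:
After op 1 [order #1] limit_sell(price=103, qty=5): fills=none; bids=[-] asks=[#1:5@103]
After op 2 [order #2] limit_buy(price=105, qty=10): fills=#2x#1:5@103; bids=[#2:5@105] asks=[-]
After op 3 [order #3] limit_buy(price=102, qty=4): fills=none; bids=[#2:5@105 #3:4@102] asks=[-]
After op 4 [order #4] limit_sell(price=97, qty=1): fills=#2x#4:1@105; bids=[#2:4@105 #3:4@102] asks=[-]
After op 5 [order #5] limit_buy(price=104, qty=4): fills=none; bids=[#2:4@105 #5:4@104 #3:4@102] asks=[-]
After op 6 cancel(order #2): fills=none; bids=[#5:4@104 #3:4@102] asks=[-]
After op 7 [order #6] market_buy(qty=3): fills=none; bids=[#5:4@104 #3:4@102] asks=[-]
After op 8 [order #7] limit_buy(price=102, qty=4): fills=none; bids=[#5:4@104 #3:4@102 #7:4@102] asks=[-]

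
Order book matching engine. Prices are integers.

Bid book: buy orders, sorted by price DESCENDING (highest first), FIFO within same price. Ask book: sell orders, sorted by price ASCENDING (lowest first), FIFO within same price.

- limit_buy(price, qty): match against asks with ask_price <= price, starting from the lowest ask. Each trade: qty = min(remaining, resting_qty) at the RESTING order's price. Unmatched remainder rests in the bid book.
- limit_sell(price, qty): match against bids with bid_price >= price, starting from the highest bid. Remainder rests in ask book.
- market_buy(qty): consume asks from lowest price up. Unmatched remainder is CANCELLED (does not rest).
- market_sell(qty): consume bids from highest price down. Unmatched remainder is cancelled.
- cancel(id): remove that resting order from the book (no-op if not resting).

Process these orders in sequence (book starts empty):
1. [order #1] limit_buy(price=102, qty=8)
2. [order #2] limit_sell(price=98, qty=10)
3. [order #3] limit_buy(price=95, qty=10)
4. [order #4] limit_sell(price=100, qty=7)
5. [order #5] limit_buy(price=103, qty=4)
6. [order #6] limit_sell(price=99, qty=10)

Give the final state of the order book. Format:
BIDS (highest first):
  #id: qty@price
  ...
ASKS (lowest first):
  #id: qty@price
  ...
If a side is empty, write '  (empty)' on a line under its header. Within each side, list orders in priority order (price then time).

After op 1 [order #1] limit_buy(price=102, qty=8): fills=none; bids=[#1:8@102] asks=[-]
After op 2 [order #2] limit_sell(price=98, qty=10): fills=#1x#2:8@102; bids=[-] asks=[#2:2@98]
After op 3 [order #3] limit_buy(price=95, qty=10): fills=none; bids=[#3:10@95] asks=[#2:2@98]
After op 4 [order #4] limit_sell(price=100, qty=7): fills=none; bids=[#3:10@95] asks=[#2:2@98 #4:7@100]
After op 5 [order #5] limit_buy(price=103, qty=4): fills=#5x#2:2@98 #5x#4:2@100; bids=[#3:10@95] asks=[#4:5@100]
After op 6 [order #6] limit_sell(price=99, qty=10): fills=none; bids=[#3:10@95] asks=[#6:10@99 #4:5@100]

Answer: BIDS (highest first):
  #3: 10@95
ASKS (lowest first):
  #6: 10@99
  #4: 5@100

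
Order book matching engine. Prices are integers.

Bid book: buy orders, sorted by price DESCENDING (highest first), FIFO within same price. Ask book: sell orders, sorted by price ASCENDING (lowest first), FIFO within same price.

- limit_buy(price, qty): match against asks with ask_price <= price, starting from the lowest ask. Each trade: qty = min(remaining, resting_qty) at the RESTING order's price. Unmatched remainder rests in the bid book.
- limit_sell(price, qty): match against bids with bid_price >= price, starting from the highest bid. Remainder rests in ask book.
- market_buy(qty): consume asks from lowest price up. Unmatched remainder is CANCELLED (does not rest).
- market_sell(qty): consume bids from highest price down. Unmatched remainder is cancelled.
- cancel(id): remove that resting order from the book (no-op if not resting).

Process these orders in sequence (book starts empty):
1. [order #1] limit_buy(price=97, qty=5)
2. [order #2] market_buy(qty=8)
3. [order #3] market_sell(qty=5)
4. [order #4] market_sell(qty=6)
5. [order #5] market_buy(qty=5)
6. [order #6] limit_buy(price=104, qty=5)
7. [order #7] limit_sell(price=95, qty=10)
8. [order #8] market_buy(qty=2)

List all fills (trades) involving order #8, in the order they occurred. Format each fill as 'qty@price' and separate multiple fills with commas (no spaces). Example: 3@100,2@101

Answer: 2@95

Derivation:
After op 1 [order #1] limit_buy(price=97, qty=5): fills=none; bids=[#1:5@97] asks=[-]
After op 2 [order #2] market_buy(qty=8): fills=none; bids=[#1:5@97] asks=[-]
After op 3 [order #3] market_sell(qty=5): fills=#1x#3:5@97; bids=[-] asks=[-]
After op 4 [order #4] market_sell(qty=6): fills=none; bids=[-] asks=[-]
After op 5 [order #5] market_buy(qty=5): fills=none; bids=[-] asks=[-]
After op 6 [order #6] limit_buy(price=104, qty=5): fills=none; bids=[#6:5@104] asks=[-]
After op 7 [order #7] limit_sell(price=95, qty=10): fills=#6x#7:5@104; bids=[-] asks=[#7:5@95]
After op 8 [order #8] market_buy(qty=2): fills=#8x#7:2@95; bids=[-] asks=[#7:3@95]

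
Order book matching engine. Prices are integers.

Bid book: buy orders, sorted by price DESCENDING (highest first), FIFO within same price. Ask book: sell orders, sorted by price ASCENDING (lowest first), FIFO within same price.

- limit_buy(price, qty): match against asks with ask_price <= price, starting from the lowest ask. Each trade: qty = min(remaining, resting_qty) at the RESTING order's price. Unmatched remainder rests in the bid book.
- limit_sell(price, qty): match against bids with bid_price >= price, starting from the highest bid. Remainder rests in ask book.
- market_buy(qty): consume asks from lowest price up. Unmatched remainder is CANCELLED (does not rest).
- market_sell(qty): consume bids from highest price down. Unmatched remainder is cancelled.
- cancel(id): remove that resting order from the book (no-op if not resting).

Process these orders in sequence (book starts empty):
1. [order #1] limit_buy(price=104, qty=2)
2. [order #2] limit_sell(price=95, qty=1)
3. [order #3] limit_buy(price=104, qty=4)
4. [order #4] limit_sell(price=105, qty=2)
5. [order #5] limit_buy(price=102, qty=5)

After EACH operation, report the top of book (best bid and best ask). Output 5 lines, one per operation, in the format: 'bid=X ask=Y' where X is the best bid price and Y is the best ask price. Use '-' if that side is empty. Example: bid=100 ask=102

After op 1 [order #1] limit_buy(price=104, qty=2): fills=none; bids=[#1:2@104] asks=[-]
After op 2 [order #2] limit_sell(price=95, qty=1): fills=#1x#2:1@104; bids=[#1:1@104] asks=[-]
After op 3 [order #3] limit_buy(price=104, qty=4): fills=none; bids=[#1:1@104 #3:4@104] asks=[-]
After op 4 [order #4] limit_sell(price=105, qty=2): fills=none; bids=[#1:1@104 #3:4@104] asks=[#4:2@105]
After op 5 [order #5] limit_buy(price=102, qty=5): fills=none; bids=[#1:1@104 #3:4@104 #5:5@102] asks=[#4:2@105]

Answer: bid=104 ask=-
bid=104 ask=-
bid=104 ask=-
bid=104 ask=105
bid=104 ask=105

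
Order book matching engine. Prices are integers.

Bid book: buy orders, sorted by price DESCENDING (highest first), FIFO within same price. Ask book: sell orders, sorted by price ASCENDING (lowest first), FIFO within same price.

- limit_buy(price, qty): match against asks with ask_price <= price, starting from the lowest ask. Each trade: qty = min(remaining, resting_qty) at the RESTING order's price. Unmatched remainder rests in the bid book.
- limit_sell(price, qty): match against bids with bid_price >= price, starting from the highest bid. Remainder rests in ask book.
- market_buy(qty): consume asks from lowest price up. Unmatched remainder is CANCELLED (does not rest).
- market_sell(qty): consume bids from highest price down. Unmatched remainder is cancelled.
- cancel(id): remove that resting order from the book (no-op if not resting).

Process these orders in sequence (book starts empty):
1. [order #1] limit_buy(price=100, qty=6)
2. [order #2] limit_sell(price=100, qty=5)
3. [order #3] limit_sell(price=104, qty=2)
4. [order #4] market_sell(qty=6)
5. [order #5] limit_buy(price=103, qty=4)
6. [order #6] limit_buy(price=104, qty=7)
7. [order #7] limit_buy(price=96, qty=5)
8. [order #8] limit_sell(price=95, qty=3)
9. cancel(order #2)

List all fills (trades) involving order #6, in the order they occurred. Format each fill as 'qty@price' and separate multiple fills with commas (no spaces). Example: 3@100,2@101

Answer: 2@104,3@104

Derivation:
After op 1 [order #1] limit_buy(price=100, qty=6): fills=none; bids=[#1:6@100] asks=[-]
After op 2 [order #2] limit_sell(price=100, qty=5): fills=#1x#2:5@100; bids=[#1:1@100] asks=[-]
After op 3 [order #3] limit_sell(price=104, qty=2): fills=none; bids=[#1:1@100] asks=[#3:2@104]
After op 4 [order #4] market_sell(qty=6): fills=#1x#4:1@100; bids=[-] asks=[#3:2@104]
After op 5 [order #5] limit_buy(price=103, qty=4): fills=none; bids=[#5:4@103] asks=[#3:2@104]
After op 6 [order #6] limit_buy(price=104, qty=7): fills=#6x#3:2@104; bids=[#6:5@104 #5:4@103] asks=[-]
After op 7 [order #7] limit_buy(price=96, qty=5): fills=none; bids=[#6:5@104 #5:4@103 #7:5@96] asks=[-]
After op 8 [order #8] limit_sell(price=95, qty=3): fills=#6x#8:3@104; bids=[#6:2@104 #5:4@103 #7:5@96] asks=[-]
After op 9 cancel(order #2): fills=none; bids=[#6:2@104 #5:4@103 #7:5@96] asks=[-]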